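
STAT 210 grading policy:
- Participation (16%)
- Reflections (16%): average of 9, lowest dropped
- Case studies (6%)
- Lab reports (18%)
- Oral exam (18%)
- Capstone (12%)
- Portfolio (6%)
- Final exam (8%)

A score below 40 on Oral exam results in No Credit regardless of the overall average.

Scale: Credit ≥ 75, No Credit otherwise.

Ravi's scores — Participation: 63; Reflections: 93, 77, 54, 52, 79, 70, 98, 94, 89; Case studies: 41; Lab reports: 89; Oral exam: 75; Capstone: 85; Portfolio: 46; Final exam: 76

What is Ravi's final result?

No Credit

Reflections: drop 52 → average of remaining 8 = 654/8 = 81.75
Oral exam score 75 ≥ 40: minimum met.
Weighted total:
  Participation 63 × 0.16 = 10.08
  Reflections 81.75 × 0.16 = 13.08
  Case studies 41 × 0.06 = 2.46
  Lab reports 89 × 0.18 = 16.02
  Oral exam 75 × 0.18 = 13.5
  Capstone 85 × 0.12 = 10.2
  Portfolio 46 × 0.06 = 2.76
  Final exam 76 × 0.08 = 6.08
Sum = 74.18
74.18 < 75 → No Credit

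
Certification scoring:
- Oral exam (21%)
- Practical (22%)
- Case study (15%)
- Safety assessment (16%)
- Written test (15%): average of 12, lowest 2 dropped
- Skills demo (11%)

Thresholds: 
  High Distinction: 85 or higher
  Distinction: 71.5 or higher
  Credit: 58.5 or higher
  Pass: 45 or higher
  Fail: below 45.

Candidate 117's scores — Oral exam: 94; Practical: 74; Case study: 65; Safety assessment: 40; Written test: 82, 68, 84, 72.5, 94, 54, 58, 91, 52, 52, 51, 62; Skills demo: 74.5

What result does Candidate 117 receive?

Credit

Written test: drop 51, 52 → average of remaining 10 = 717.5/10 = 71.75
Weighted total:
  Oral exam 94 × 0.21 = 19.74
  Practical 74 × 0.22 = 16.28
  Case study 65 × 0.15 = 9.75
  Safety assessment 40 × 0.16 = 6.4
  Written test 71.75 × 0.15 = 10.7625
  Skills demo 74.5 × 0.11 = 8.195
Sum = 71.1275
71.1275 is ≥ 58.5 and < 71.5 → Credit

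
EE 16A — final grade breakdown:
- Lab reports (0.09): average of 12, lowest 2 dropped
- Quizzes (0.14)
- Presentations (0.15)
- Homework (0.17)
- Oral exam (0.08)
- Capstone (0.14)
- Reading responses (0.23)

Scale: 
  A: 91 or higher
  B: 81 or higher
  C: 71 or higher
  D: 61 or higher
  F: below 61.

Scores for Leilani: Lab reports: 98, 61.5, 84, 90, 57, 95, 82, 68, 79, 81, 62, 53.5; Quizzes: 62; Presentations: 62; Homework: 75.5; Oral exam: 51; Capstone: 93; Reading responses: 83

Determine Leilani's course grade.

C

Lab reports: drop 53.5, 57 → average of remaining 10 = 800.5/10 = 80.05
Weighted total:
  Lab reports 80.05 × 0.09 = 7.2045
  Quizzes 62 × 0.14 = 8.68
  Presentations 62 × 0.15 = 9.3
  Homework 75.5 × 0.17 = 12.835
  Oral exam 51 × 0.08 = 4.08
  Capstone 93 × 0.14 = 13.02
  Reading responses 83 × 0.23 = 19.09
Sum = 74.2095
74.2095 is ≥ 71 and < 81 → C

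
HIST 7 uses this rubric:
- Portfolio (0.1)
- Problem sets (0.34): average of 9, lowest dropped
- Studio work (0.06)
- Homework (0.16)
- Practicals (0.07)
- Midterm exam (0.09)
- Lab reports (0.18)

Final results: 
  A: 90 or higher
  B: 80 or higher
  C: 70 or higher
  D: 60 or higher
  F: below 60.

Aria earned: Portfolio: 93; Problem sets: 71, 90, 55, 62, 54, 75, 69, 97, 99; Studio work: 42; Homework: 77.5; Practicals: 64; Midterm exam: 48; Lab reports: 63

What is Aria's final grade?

Problem sets: drop 54 → average of remaining 8 = 618/8 = 77.25
Weighted total:
  Portfolio 93 × 0.1 = 9.3
  Problem sets 77.25 × 0.34 = 26.265
  Studio work 42 × 0.06 = 2.52
  Homework 77.5 × 0.16 = 12.4
  Practicals 64 × 0.07 = 4.48
  Midterm exam 48 × 0.09 = 4.32
  Lab reports 63 × 0.18 = 11.34
Sum = 70.625
70.625 is ≥ 70 and < 80 → C

C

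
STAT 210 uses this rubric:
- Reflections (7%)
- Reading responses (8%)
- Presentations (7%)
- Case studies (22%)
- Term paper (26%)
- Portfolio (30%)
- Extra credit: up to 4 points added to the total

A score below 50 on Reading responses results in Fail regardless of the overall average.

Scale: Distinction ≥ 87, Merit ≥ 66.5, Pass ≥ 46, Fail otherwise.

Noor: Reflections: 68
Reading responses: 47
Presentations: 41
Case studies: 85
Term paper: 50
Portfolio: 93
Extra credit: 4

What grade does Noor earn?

Reading responses score 47 < 50: minimum not met.
Weighted total:
  Reflections 68 × 0.07 = 4.76
  Reading responses 47 × 0.08 = 3.76
  Presentations 41 × 0.07 = 2.87
  Case studies 85 × 0.22 = 18.7
  Term paper 50 × 0.26 = 13
  Portfolio 93 × 0.3 = 27.9
Sum = 70.99
Extra credit: 70.99 + 4 = 74.99
Because the Reading responses minimum was not met, the result is Fail.

Fail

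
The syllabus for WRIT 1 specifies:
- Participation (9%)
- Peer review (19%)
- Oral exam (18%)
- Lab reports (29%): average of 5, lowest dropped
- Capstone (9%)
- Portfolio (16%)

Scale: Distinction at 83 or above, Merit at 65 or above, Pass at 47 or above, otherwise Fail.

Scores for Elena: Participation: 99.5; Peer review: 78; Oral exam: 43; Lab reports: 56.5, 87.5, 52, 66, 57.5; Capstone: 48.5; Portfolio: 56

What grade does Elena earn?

Lab reports: drop 52 → average of remaining 4 = 267.5/4 = 66.875
Weighted total:
  Participation 99.5 × 0.09 = 8.955
  Peer review 78 × 0.19 = 14.82
  Oral exam 43 × 0.18 = 7.74
  Lab reports 66.875 × 0.29 = 19.39375
  Capstone 48.5 × 0.09 = 4.365
  Portfolio 56 × 0.16 = 8.96
Sum = 64.23375
64.23375 is ≥ 47 and < 65 → Pass

Pass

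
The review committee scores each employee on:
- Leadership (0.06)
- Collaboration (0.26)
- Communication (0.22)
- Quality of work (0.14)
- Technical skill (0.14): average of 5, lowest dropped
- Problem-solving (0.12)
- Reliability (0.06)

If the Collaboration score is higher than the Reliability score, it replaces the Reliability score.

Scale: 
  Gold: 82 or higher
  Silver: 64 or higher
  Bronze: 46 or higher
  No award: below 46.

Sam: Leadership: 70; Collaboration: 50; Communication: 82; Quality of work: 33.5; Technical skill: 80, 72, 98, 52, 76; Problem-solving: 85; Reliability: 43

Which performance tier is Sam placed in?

Silver

Technical skill: drop 52 → average of remaining 4 = 326/4 = 81.5
Collaboration (50) > Reliability (43), so Reliability counts as 50.
Weighted total:
  Leadership 70 × 0.06 = 4.2
  Collaboration 50 × 0.26 = 13
  Communication 82 × 0.22 = 18.04
  Quality of work 33.5 × 0.14 = 4.69
  Technical skill 81.5 × 0.14 = 11.41
  Problem-solving 85 × 0.12 = 10.2
  Reliability 50 × 0.06 = 3
Sum = 64.54
64.54 is ≥ 64 and < 82 → Silver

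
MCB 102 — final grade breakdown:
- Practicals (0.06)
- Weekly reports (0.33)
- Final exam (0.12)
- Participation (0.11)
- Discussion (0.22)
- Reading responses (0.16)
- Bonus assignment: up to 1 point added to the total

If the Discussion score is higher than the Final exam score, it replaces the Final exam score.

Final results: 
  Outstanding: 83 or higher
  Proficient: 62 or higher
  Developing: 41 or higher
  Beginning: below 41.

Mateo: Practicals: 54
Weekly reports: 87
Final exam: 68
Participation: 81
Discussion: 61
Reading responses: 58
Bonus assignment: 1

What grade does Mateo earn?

Proficient

Discussion (61) ≤ Final exam (68), so Final exam stays at 68.
Weighted total:
  Practicals 54 × 0.06 = 3.24
  Weekly reports 87 × 0.33 = 28.71
  Final exam 68 × 0.12 = 8.16
  Participation 81 × 0.11 = 8.91
  Discussion 61 × 0.22 = 13.42
  Reading responses 58 × 0.16 = 9.28
Sum = 71.72
Bonus assignment: 71.72 + 1 = 72.72
72.72 is ≥ 62 and < 83 → Proficient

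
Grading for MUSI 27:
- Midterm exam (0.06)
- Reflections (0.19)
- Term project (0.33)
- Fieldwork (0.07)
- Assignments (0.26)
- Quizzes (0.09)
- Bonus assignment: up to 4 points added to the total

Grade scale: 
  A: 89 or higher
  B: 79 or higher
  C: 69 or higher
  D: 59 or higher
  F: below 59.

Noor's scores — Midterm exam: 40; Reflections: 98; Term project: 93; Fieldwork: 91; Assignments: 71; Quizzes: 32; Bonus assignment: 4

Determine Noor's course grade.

Weighted total:
  Midterm exam 40 × 0.06 = 2.4
  Reflections 98 × 0.19 = 18.62
  Term project 93 × 0.33 = 30.69
  Fieldwork 91 × 0.07 = 6.37
  Assignments 71 × 0.26 = 18.46
  Quizzes 32 × 0.09 = 2.88
Sum = 79.42
Bonus assignment: 79.42 + 4 = 83.42
83.42 is ≥ 79 and < 89 → B

B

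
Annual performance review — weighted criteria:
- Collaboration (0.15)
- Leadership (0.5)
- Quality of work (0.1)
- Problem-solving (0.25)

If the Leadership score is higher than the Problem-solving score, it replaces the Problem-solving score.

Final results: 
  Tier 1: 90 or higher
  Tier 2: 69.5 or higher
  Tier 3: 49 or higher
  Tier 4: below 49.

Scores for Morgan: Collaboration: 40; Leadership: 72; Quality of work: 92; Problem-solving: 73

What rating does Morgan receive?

Tier 3

Leadership (72) ≤ Problem-solving (73), so Problem-solving stays at 73.
Weighted total:
  Collaboration 40 × 0.15 = 6
  Leadership 72 × 0.5 = 36
  Quality of work 92 × 0.1 = 9.2
  Problem-solving 73 × 0.25 = 18.25
Sum = 69.45
69.45 is ≥ 49 and < 69.5 → Tier 3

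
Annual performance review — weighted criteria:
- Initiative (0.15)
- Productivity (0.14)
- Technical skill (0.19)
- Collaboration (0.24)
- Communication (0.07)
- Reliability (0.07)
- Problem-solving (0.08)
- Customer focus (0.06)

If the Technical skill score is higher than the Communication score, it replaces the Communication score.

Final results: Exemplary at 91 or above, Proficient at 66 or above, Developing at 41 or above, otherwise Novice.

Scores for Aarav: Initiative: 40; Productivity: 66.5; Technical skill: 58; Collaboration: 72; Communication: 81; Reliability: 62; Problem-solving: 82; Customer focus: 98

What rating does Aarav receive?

Proficient

Technical skill (58) ≤ Communication (81), so Communication stays at 81.
Weighted total:
  Initiative 40 × 0.15 = 6
  Productivity 66.5 × 0.14 = 9.31
  Technical skill 58 × 0.19 = 11.02
  Collaboration 72 × 0.24 = 17.28
  Communication 81 × 0.07 = 5.67
  Reliability 62 × 0.07 = 4.34
  Problem-solving 82 × 0.08 = 6.56
  Customer focus 98 × 0.06 = 5.88
Sum = 66.06
66.06 is ≥ 66 and < 91 → Proficient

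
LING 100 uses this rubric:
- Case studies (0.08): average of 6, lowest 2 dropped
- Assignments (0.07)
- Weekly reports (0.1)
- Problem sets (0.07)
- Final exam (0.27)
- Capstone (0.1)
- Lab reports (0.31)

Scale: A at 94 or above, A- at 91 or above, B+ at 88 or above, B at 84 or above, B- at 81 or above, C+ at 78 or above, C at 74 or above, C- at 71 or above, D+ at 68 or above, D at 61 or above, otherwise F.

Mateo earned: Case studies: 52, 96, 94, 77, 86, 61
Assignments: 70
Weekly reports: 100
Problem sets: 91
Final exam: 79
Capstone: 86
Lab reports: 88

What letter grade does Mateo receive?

Case studies: drop 52, 61 → average of remaining 4 = 353/4 = 88.25
Weighted total:
  Case studies 88.25 × 0.08 = 7.06
  Assignments 70 × 0.07 = 4.9
  Weekly reports 100 × 0.1 = 10
  Problem sets 91 × 0.07 = 6.37
  Final exam 79 × 0.27 = 21.33
  Capstone 86 × 0.1 = 8.6
  Lab reports 88 × 0.31 = 27.28
Sum = 85.54
85.54 is ≥ 84 and < 88 → B

B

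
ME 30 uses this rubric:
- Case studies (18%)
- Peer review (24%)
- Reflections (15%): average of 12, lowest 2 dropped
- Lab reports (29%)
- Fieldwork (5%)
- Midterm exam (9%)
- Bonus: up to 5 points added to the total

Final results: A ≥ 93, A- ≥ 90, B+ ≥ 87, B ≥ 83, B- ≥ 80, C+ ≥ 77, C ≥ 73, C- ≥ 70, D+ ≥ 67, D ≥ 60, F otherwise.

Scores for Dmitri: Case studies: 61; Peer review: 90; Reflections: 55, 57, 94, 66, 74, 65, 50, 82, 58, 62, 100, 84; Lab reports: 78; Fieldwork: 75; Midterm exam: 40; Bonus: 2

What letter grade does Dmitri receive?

Reflections: drop 50, 55 → average of remaining 10 = 742/10 = 74.2
Weighted total:
  Case studies 61 × 0.18 = 10.98
  Peer review 90 × 0.24 = 21.6
  Reflections 74.2 × 0.15 = 11.13
  Lab reports 78 × 0.29 = 22.62
  Fieldwork 75 × 0.05 = 3.75
  Midterm exam 40 × 0.09 = 3.6
Sum = 73.68
Bonus: 73.68 + 2 = 75.68
75.68 is ≥ 73 and < 77 → C

C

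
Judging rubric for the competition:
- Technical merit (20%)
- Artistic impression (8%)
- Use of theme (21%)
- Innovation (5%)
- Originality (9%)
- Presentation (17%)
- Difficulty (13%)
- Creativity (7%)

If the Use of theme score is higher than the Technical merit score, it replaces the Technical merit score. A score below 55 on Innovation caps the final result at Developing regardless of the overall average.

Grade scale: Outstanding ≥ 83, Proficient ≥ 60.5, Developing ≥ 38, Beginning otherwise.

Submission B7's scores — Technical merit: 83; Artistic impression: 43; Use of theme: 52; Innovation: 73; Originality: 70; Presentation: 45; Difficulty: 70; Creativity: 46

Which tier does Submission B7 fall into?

Proficient

Use of theme (52) ≤ Technical merit (83), so Technical merit stays at 83.
Innovation score 73 ≥ 55: minimum met.
Weighted total:
  Technical merit 83 × 0.2 = 16.6
  Artistic impression 43 × 0.08 = 3.44
  Use of theme 52 × 0.21 = 10.92
  Innovation 73 × 0.05 = 3.65
  Originality 70 × 0.09 = 6.3
  Presentation 45 × 0.17 = 7.65
  Difficulty 70 × 0.13 = 9.1
  Creativity 46 × 0.07 = 3.22
Sum = 60.88
60.88 is ≥ 60.5 and < 83 → Proficient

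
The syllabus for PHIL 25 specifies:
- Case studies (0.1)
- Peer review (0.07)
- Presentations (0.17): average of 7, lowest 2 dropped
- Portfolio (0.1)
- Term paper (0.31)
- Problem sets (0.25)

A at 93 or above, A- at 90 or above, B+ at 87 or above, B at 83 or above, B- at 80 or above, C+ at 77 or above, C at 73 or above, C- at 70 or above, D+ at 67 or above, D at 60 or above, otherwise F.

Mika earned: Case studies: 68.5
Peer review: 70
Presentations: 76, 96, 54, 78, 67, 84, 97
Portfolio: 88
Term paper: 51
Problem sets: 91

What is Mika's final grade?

Presentations: drop 54, 67 → average of remaining 5 = 431/5 = 86.2
Weighted total:
  Case studies 68.5 × 0.1 = 6.85
  Peer review 70 × 0.07 = 4.9
  Presentations 86.2 × 0.17 = 14.654
  Portfolio 88 × 0.1 = 8.8
  Term paper 51 × 0.31 = 15.81
  Problem sets 91 × 0.25 = 22.75
Sum = 73.764
73.764 is ≥ 73 and < 77 → C

C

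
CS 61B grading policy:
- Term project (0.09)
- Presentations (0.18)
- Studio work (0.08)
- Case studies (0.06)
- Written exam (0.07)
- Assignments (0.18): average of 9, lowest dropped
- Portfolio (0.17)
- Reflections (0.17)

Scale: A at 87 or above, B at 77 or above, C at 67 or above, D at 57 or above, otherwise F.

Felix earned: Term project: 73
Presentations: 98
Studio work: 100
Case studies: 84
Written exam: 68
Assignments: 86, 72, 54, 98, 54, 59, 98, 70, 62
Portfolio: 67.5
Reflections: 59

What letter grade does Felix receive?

C

Assignments: drop 54 → average of remaining 8 = 599/8 = 74.875
Weighted total:
  Term project 73 × 0.09 = 6.57
  Presentations 98 × 0.18 = 17.64
  Studio work 100 × 0.08 = 8
  Case studies 84 × 0.06 = 5.04
  Written exam 68 × 0.07 = 4.76
  Assignments 74.875 × 0.18 = 13.4775
  Portfolio 67.5 × 0.17 = 11.475
  Reflections 59 × 0.17 = 10.03
Sum = 76.9925
76.9925 is ≥ 67 and < 77 → C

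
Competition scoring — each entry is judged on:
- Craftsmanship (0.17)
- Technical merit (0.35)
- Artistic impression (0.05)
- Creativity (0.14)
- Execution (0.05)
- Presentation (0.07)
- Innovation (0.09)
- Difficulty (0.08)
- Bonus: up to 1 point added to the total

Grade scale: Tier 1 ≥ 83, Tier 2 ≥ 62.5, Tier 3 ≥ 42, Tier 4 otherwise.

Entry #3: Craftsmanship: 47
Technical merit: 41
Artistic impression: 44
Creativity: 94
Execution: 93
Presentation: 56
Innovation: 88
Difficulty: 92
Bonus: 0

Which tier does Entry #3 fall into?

Tier 3

Weighted total:
  Craftsmanship 47 × 0.17 = 7.99
  Technical merit 41 × 0.35 = 14.35
  Artistic impression 44 × 0.05 = 2.2
  Creativity 94 × 0.14 = 13.16
  Execution 93 × 0.05 = 4.65
  Presentation 56 × 0.07 = 3.92
  Innovation 88 × 0.09 = 7.92
  Difficulty 92 × 0.08 = 7.36
Sum = 61.55
Bonus: 61.55 + 0 = 61.55
61.55 is ≥ 42 and < 62.5 → Tier 3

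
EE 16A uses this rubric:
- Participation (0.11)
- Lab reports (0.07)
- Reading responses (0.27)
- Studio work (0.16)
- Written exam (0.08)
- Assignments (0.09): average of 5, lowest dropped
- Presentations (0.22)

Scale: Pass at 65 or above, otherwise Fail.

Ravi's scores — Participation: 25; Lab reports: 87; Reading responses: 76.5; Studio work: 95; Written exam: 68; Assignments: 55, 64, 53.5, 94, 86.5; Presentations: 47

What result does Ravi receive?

Assignments: drop 53.5 → average of remaining 4 = 299.5/4 = 74.875
Weighted total:
  Participation 25 × 0.11 = 2.75
  Lab reports 87 × 0.07 = 6.09
  Reading responses 76.5 × 0.27 = 20.655
  Studio work 95 × 0.16 = 15.2
  Written exam 68 × 0.08 = 5.44
  Assignments 74.875 × 0.09 = 6.73875
  Presentations 47 × 0.22 = 10.34
Sum = 67.21375
67.21375 ≥ 65 → Pass

Pass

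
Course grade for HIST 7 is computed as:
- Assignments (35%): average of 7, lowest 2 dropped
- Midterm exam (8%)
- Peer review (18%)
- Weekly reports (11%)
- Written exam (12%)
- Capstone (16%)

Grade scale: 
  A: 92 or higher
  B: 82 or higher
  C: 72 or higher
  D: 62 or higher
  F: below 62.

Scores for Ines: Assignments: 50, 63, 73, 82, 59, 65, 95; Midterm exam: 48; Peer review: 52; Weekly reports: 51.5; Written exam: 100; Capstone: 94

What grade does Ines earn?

Assignments: drop 50, 59 → average of remaining 5 = 378/5 = 75.6
Weighted total:
  Assignments 75.6 × 0.35 = 26.46
  Midterm exam 48 × 0.08 = 3.84
  Peer review 52 × 0.18 = 9.36
  Weekly reports 51.5 × 0.11 = 5.665
  Written exam 100 × 0.12 = 12
  Capstone 94 × 0.16 = 15.04
Sum = 72.365
72.365 is ≥ 72 and < 82 → C

C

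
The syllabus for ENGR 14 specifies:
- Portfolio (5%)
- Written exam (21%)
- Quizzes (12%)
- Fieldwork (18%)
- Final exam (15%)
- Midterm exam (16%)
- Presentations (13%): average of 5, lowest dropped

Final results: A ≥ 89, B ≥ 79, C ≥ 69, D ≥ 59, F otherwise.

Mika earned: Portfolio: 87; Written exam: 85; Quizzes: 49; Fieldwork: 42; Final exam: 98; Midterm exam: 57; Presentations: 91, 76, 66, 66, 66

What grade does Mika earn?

C

Presentations: drop 66 → average of remaining 4 = 299/4 = 74.75
Weighted total:
  Portfolio 87 × 0.05 = 4.35
  Written exam 85 × 0.21 = 17.85
  Quizzes 49 × 0.12 = 5.88
  Fieldwork 42 × 0.18 = 7.56
  Final exam 98 × 0.15 = 14.7
  Midterm exam 57 × 0.16 = 9.12
  Presentations 74.75 × 0.13 = 9.7175
Sum = 69.1775
69.1775 is ≥ 69 and < 79 → C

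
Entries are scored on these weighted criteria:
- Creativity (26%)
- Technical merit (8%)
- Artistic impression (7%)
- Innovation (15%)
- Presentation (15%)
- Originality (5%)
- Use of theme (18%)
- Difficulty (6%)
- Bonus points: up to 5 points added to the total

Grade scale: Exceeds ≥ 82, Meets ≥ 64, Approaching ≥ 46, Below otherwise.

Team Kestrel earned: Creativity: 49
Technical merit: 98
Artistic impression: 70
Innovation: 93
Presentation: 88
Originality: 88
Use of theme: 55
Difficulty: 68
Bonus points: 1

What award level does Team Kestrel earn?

Meets

Weighted total:
  Creativity 49 × 0.26 = 12.74
  Technical merit 98 × 0.08 = 7.84
  Artistic impression 70 × 0.07 = 4.9
  Innovation 93 × 0.15 = 13.95
  Presentation 88 × 0.15 = 13.2
  Originality 88 × 0.05 = 4.4
  Use of theme 55 × 0.18 = 9.9
  Difficulty 68 × 0.06 = 4.08
Sum = 71.01
Bonus points: 71.01 + 1 = 72.01
72.01 is ≥ 64 and < 82 → Meets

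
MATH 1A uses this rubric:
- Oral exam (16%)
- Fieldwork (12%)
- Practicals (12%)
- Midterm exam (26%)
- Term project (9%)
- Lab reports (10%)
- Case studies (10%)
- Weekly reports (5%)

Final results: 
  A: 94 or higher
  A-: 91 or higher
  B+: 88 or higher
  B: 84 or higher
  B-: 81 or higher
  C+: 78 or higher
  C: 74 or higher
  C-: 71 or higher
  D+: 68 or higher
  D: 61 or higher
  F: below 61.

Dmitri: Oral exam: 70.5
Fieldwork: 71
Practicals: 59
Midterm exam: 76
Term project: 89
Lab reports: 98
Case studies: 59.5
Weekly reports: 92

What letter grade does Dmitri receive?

C

Weighted total:
  Oral exam 70.5 × 0.16 = 11.28
  Fieldwork 71 × 0.12 = 8.52
  Practicals 59 × 0.12 = 7.08
  Midterm exam 76 × 0.26 = 19.76
  Term project 89 × 0.09 = 8.01
  Lab reports 98 × 0.1 = 9.8
  Case studies 59.5 × 0.1 = 5.95
  Weekly reports 92 × 0.05 = 4.6
Sum = 75
75 is ≥ 74 and < 78 → C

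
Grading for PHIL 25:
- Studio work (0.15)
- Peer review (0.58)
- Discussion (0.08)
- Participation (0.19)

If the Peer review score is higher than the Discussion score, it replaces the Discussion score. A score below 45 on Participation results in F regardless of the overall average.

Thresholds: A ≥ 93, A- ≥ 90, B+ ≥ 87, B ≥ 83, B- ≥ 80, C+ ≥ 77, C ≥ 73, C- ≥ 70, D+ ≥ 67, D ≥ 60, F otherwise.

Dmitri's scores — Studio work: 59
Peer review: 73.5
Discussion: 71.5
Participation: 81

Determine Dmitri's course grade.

C-

Peer review (73.5) > Discussion (71.5), so Discussion counts as 73.5.
Participation score 81 ≥ 45: minimum met.
Weighted total:
  Studio work 59 × 0.15 = 8.85
  Peer review 73.5 × 0.58 = 42.63
  Discussion 73.5 × 0.08 = 5.88
  Participation 81 × 0.19 = 15.39
Sum = 72.75
72.75 is ≥ 70 and < 73 → C-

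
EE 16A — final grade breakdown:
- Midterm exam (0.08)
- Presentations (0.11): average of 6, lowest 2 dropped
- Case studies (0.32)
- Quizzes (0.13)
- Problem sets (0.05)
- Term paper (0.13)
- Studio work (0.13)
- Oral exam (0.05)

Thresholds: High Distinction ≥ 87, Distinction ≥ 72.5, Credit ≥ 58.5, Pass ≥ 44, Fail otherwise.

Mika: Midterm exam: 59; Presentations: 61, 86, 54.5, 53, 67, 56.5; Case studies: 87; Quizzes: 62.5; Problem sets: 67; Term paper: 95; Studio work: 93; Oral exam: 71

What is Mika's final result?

Presentations: drop 53, 54.5 → average of remaining 4 = 270.5/4 = 67.625
Weighted total:
  Midterm exam 59 × 0.08 = 4.72
  Presentations 67.625 × 0.11 = 7.43875
  Case studies 87 × 0.32 = 27.84
  Quizzes 62.5 × 0.13 = 8.125
  Problem sets 67 × 0.05 = 3.35
  Term paper 95 × 0.13 = 12.35
  Studio work 93 × 0.13 = 12.09
  Oral exam 71 × 0.05 = 3.55
Sum = 79.46375
79.46375 is ≥ 72.5 and < 87 → Distinction

Distinction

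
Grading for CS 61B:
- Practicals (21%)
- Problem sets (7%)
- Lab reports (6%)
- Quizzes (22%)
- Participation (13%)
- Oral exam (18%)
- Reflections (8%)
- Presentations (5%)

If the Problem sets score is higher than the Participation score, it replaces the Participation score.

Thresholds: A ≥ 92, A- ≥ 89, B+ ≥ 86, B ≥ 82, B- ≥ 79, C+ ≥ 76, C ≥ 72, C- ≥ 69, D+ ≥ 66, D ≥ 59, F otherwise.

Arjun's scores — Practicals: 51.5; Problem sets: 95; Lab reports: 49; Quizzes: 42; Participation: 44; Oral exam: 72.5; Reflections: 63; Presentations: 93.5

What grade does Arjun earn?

Problem sets (95) > Participation (44), so Participation counts as 95.
Weighted total:
  Practicals 51.5 × 0.21 = 10.815
  Problem sets 95 × 0.07 = 6.65
  Lab reports 49 × 0.06 = 2.94
  Quizzes 42 × 0.22 = 9.24
  Participation 95 × 0.13 = 12.35
  Oral exam 72.5 × 0.18 = 13.05
  Reflections 63 × 0.08 = 5.04
  Presentations 93.5 × 0.05 = 4.675
Sum = 64.76
64.76 is ≥ 59 and < 66 → D

D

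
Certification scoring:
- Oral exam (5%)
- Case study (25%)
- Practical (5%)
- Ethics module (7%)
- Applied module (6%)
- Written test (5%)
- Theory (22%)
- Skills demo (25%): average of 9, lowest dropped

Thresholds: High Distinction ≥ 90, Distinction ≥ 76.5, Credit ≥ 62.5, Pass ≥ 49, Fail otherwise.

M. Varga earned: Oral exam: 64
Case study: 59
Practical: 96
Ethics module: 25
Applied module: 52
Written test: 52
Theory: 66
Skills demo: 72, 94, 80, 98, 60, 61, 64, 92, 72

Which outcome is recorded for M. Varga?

Credit

Skills demo: drop 60 → average of remaining 8 = 633/8 = 79.125
Weighted total:
  Oral exam 64 × 0.05 = 3.2
  Case study 59 × 0.25 = 14.75
  Practical 96 × 0.05 = 4.8
  Ethics module 25 × 0.07 = 1.75
  Applied module 52 × 0.06 = 3.12
  Written test 52 × 0.05 = 2.6
  Theory 66 × 0.22 = 14.52
  Skills demo 79.125 × 0.25 = 19.78125
Sum = 64.52125
64.52125 is ≥ 62.5 and < 76.5 → Credit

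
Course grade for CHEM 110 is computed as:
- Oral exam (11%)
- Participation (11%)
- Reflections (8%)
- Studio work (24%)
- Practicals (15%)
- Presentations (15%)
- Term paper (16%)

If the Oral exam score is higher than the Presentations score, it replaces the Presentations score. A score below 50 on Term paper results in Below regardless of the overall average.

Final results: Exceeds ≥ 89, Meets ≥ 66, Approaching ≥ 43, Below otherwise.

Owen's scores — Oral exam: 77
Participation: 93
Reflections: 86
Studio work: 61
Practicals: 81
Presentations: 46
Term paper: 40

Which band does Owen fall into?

Oral exam (77) > Presentations (46), so Presentations counts as 77.
Term paper score 40 < 50: minimum not met.
Weighted total:
  Oral exam 77 × 0.11 = 8.47
  Participation 93 × 0.11 = 10.23
  Reflections 86 × 0.08 = 6.88
  Studio work 61 × 0.24 = 14.64
  Practicals 81 × 0.15 = 12.15
  Presentations 77 × 0.15 = 11.55
  Term paper 40 × 0.16 = 6.4
Sum = 70.32
Because the Term paper minimum was not met, the result is Below.

Below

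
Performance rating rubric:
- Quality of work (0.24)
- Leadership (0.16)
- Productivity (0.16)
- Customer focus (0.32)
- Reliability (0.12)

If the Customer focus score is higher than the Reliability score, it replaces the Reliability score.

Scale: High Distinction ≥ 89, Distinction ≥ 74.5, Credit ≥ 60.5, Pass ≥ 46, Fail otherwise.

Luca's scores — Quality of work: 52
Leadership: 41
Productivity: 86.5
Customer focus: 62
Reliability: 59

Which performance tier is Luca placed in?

Customer focus (62) > Reliability (59), so Reliability counts as 62.
Weighted total:
  Quality of work 52 × 0.24 = 12.48
  Leadership 41 × 0.16 = 6.56
  Productivity 86.5 × 0.16 = 13.84
  Customer focus 62 × 0.32 = 19.84
  Reliability 62 × 0.12 = 7.44
Sum = 60.16
60.16 is ≥ 46 and < 60.5 → Pass

Pass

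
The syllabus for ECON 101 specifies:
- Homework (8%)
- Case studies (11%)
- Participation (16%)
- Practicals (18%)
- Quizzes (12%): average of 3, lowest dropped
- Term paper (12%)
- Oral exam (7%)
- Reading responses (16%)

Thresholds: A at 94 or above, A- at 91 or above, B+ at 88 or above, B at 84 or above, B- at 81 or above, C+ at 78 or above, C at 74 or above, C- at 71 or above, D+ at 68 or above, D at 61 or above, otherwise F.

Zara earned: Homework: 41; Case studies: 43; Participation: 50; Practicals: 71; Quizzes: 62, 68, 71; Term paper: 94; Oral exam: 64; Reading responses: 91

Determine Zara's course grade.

Quizzes: drop 62 → average of remaining 2 = 139/2 = 69.5
Weighted total:
  Homework 41 × 0.08 = 3.28
  Case studies 43 × 0.11 = 4.73
  Participation 50 × 0.16 = 8
  Practicals 71 × 0.18 = 12.78
  Quizzes 69.5 × 0.12 = 8.34
  Term paper 94 × 0.12 = 11.28
  Oral exam 64 × 0.07 = 4.48
  Reading responses 91 × 0.16 = 14.56
Sum = 67.45
67.45 is ≥ 61 and < 68 → D

D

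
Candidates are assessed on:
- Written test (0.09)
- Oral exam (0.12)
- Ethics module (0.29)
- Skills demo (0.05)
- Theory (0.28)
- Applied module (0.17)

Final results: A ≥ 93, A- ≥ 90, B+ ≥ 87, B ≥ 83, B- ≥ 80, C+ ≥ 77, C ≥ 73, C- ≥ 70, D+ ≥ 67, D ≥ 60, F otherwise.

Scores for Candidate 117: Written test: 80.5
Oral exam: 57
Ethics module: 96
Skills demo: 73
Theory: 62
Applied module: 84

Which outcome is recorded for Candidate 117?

C+

Weighted total:
  Written test 80.5 × 0.09 = 7.245
  Oral exam 57 × 0.12 = 6.84
  Ethics module 96 × 0.29 = 27.84
  Skills demo 73 × 0.05 = 3.65
  Theory 62 × 0.28 = 17.36
  Applied module 84 × 0.17 = 14.28
Sum = 77.215
77.215 is ≥ 77 and < 80 → C+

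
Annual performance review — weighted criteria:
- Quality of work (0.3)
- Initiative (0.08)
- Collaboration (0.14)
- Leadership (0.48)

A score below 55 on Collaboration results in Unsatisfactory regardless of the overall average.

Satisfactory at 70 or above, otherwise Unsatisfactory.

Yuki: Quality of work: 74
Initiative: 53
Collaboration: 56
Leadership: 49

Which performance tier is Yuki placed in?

Unsatisfactory

Collaboration score 56 ≥ 55: minimum met.
Weighted total:
  Quality of work 74 × 0.3 = 22.2
  Initiative 53 × 0.08 = 4.24
  Collaboration 56 × 0.14 = 7.84
  Leadership 49 × 0.48 = 23.52
Sum = 57.8
57.8 < 70 → Unsatisfactory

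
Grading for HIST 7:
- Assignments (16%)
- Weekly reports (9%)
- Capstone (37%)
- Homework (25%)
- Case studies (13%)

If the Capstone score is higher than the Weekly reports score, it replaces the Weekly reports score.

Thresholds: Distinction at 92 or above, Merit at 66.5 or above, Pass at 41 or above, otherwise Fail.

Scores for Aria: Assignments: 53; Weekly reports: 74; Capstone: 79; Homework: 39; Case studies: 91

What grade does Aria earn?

Capstone (79) > Weekly reports (74), so Weekly reports counts as 79.
Weighted total:
  Assignments 53 × 0.16 = 8.48
  Weekly reports 79 × 0.09 = 7.11
  Capstone 79 × 0.37 = 29.23
  Homework 39 × 0.25 = 9.75
  Case studies 91 × 0.13 = 11.83
Sum = 66.4
66.4 is ≥ 41 and < 66.5 → Pass

Pass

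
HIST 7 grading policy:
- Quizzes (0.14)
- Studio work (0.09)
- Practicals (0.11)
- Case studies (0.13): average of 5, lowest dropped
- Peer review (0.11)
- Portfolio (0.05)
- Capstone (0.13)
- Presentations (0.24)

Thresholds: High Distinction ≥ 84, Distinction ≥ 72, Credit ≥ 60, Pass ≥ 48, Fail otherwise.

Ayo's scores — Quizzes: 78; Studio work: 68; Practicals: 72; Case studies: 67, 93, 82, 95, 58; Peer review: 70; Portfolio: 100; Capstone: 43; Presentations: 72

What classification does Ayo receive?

Credit

Case studies: drop 58 → average of remaining 4 = 337/4 = 84.25
Weighted total:
  Quizzes 78 × 0.14 = 10.92
  Studio work 68 × 0.09 = 6.12
  Practicals 72 × 0.11 = 7.92
  Case studies 84.25 × 0.13 = 10.9525
  Peer review 70 × 0.11 = 7.7
  Portfolio 100 × 0.05 = 5
  Capstone 43 × 0.13 = 5.59
  Presentations 72 × 0.24 = 17.28
Sum = 71.4825
71.4825 is ≥ 60 and < 72 → Credit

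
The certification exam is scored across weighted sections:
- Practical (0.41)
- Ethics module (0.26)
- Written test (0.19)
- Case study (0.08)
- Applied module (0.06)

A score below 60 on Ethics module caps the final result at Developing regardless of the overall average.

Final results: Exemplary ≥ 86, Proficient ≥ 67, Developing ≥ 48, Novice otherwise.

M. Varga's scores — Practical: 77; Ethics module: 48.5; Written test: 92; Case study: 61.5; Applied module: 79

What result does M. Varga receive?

Developing

Ethics module score 48.5 < 60: minimum not met.
Weighted total:
  Practical 77 × 0.41 = 31.57
  Ethics module 48.5 × 0.26 = 12.61
  Written test 92 × 0.19 = 17.48
  Case study 61.5 × 0.08 = 4.92
  Applied module 79 × 0.06 = 4.74
Sum = 71.32
71.32 would be Proficient; cap at Developing applies → Developing.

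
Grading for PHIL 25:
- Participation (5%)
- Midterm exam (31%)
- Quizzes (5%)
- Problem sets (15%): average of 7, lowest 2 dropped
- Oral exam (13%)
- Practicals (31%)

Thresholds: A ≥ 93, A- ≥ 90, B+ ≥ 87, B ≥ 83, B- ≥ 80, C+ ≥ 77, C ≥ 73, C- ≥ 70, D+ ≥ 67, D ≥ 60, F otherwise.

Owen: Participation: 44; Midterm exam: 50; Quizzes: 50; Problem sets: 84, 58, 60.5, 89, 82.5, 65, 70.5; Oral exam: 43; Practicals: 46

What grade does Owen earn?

F

Problem sets: drop 58, 60.5 → average of remaining 5 = 391/5 = 78.2
Weighted total:
  Participation 44 × 0.05 = 2.2
  Midterm exam 50 × 0.31 = 15.5
  Quizzes 50 × 0.05 = 2.5
  Problem sets 78.2 × 0.15 = 11.73
  Oral exam 43 × 0.13 = 5.59
  Practicals 46 × 0.31 = 14.26
Sum = 51.78
51.78 < 60 → F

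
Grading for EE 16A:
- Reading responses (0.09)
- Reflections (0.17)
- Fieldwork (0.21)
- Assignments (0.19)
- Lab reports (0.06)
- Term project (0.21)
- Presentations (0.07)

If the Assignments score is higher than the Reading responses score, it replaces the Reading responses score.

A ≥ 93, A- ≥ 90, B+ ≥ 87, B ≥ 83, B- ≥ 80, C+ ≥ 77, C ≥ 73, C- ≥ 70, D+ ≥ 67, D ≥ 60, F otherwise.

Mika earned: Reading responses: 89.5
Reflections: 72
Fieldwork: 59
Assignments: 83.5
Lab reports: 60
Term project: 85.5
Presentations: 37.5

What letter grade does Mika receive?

Assignments (83.5) ≤ Reading responses (89.5), so Reading responses stays at 89.5.
Weighted total:
  Reading responses 89.5 × 0.09 = 8.055
  Reflections 72 × 0.17 = 12.24
  Fieldwork 59 × 0.21 = 12.39
  Assignments 83.5 × 0.19 = 15.865
  Lab reports 60 × 0.06 = 3.6
  Term project 85.5 × 0.21 = 17.955
  Presentations 37.5 × 0.07 = 2.625
Sum = 72.73
72.73 is ≥ 70 and < 73 → C-

C-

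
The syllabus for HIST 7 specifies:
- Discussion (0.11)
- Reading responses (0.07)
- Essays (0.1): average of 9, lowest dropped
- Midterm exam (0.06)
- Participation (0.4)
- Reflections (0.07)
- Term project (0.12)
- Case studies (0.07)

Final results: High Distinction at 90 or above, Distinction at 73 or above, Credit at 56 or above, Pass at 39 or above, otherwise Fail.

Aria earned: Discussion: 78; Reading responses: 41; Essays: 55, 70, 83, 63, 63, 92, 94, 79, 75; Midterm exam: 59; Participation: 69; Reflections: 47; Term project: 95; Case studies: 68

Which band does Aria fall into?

Essays: drop 55 → average of remaining 8 = 619/8 = 77.375
Weighted total:
  Discussion 78 × 0.11 = 8.58
  Reading responses 41 × 0.07 = 2.87
  Essays 77.375 × 0.1 = 7.7375
  Midterm exam 59 × 0.06 = 3.54
  Participation 69 × 0.4 = 27.6
  Reflections 47 × 0.07 = 3.29
  Term project 95 × 0.12 = 11.4
  Case studies 68 × 0.07 = 4.76
Sum = 69.7775
69.7775 is ≥ 56 and < 73 → Credit

Credit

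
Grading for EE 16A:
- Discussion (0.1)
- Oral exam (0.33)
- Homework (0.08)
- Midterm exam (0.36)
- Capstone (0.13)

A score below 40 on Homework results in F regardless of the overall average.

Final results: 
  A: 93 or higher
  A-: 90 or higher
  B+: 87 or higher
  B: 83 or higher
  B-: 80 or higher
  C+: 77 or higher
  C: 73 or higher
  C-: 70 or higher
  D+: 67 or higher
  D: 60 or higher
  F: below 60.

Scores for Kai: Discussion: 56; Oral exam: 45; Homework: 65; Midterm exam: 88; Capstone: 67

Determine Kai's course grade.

Homework score 65 ≥ 40: minimum met.
Weighted total:
  Discussion 56 × 0.1 = 5.6
  Oral exam 45 × 0.33 = 14.85
  Homework 65 × 0.08 = 5.2
  Midterm exam 88 × 0.36 = 31.68
  Capstone 67 × 0.13 = 8.71
Sum = 66.04
66.04 is ≥ 60 and < 67 → D

D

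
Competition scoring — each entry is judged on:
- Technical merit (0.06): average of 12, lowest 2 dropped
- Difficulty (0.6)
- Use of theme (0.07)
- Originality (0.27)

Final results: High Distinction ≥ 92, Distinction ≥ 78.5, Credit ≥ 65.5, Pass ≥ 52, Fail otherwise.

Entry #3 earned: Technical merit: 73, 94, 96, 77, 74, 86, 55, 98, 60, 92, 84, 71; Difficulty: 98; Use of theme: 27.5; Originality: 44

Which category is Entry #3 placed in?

Technical merit: drop 55, 60 → average of remaining 10 = 845/10 = 84.5
Weighted total:
  Technical merit 84.5 × 0.06 = 5.07
  Difficulty 98 × 0.6 = 58.8
  Use of theme 27.5 × 0.07 = 1.925
  Originality 44 × 0.27 = 11.88
Sum = 77.675
77.675 is ≥ 65.5 and < 78.5 → Credit

Credit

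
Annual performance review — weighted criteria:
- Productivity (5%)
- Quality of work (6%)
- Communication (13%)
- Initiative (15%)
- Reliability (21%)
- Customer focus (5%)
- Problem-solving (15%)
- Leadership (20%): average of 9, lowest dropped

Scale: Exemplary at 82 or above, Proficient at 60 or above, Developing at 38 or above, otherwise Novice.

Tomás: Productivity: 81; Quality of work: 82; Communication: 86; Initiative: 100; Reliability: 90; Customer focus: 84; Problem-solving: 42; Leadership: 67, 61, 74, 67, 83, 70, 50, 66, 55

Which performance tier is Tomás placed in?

Proficient

Leadership: drop 50 → average of remaining 8 = 543/8 = 67.875
Weighted total:
  Productivity 81 × 0.05 = 4.05
  Quality of work 82 × 0.06 = 4.92
  Communication 86 × 0.13 = 11.18
  Initiative 100 × 0.15 = 15
  Reliability 90 × 0.21 = 18.9
  Customer focus 84 × 0.05 = 4.2
  Problem-solving 42 × 0.15 = 6.3
  Leadership 67.875 × 0.2 = 13.575
Sum = 78.125
78.125 is ≥ 60 and < 82 → Proficient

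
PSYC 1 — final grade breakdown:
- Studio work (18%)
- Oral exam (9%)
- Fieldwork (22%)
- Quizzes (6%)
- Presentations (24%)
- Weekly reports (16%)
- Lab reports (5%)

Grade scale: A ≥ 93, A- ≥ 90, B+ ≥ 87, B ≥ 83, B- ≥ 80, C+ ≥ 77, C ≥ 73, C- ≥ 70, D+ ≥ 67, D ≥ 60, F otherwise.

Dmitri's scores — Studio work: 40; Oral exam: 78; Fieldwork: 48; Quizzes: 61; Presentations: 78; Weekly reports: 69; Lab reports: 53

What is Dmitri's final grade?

D

Weighted total:
  Studio work 40 × 0.18 = 7.2
  Oral exam 78 × 0.09 = 7.02
  Fieldwork 48 × 0.22 = 10.56
  Quizzes 61 × 0.06 = 3.66
  Presentations 78 × 0.24 = 18.72
  Weekly reports 69 × 0.16 = 11.04
  Lab reports 53 × 0.05 = 2.65
Sum = 60.85
60.85 is ≥ 60 and < 67 → D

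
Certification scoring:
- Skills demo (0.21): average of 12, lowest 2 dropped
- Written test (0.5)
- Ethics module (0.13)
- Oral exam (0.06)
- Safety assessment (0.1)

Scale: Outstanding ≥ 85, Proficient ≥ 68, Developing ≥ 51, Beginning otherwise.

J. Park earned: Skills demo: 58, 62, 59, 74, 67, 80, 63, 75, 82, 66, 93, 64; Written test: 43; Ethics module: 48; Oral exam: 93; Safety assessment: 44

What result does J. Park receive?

Developing

Skills demo: drop 58, 59 → average of remaining 10 = 726/10 = 72.6
Weighted total:
  Skills demo 72.6 × 0.21 = 15.246
  Written test 43 × 0.5 = 21.5
  Ethics module 48 × 0.13 = 6.24
  Oral exam 93 × 0.06 = 5.58
  Safety assessment 44 × 0.1 = 4.4
Sum = 52.966
52.966 is ≥ 51 and < 68 → Developing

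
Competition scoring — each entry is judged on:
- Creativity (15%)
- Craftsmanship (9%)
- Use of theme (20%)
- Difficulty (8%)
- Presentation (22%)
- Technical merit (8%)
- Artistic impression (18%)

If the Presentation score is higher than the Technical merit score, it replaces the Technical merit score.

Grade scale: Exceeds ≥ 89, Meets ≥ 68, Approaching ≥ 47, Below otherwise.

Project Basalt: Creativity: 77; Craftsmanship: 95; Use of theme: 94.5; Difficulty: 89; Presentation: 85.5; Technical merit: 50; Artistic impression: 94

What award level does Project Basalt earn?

Presentation (85.5) > Technical merit (50), so Technical merit counts as 85.5.
Weighted total:
  Creativity 77 × 0.15 = 11.55
  Craftsmanship 95 × 0.09 = 8.55
  Use of theme 94.5 × 0.2 = 18.9
  Difficulty 89 × 0.08 = 7.12
  Presentation 85.5 × 0.22 = 18.81
  Technical merit 85.5 × 0.08 = 6.84
  Artistic impression 94 × 0.18 = 16.92
Sum = 88.69
88.69 is ≥ 68 and < 89 → Meets

Meets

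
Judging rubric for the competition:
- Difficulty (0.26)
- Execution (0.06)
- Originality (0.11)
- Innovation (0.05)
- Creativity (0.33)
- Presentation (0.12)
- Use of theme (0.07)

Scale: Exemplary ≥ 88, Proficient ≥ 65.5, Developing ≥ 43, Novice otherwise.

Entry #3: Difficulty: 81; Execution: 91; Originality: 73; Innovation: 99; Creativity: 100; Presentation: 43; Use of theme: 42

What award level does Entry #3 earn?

Weighted total:
  Difficulty 81 × 0.26 = 21.06
  Execution 91 × 0.06 = 5.46
  Originality 73 × 0.11 = 8.03
  Innovation 99 × 0.05 = 4.95
  Creativity 100 × 0.33 = 33
  Presentation 43 × 0.12 = 5.16
  Use of theme 42 × 0.07 = 2.94
Sum = 80.6
80.6 is ≥ 65.5 and < 88 → Proficient

Proficient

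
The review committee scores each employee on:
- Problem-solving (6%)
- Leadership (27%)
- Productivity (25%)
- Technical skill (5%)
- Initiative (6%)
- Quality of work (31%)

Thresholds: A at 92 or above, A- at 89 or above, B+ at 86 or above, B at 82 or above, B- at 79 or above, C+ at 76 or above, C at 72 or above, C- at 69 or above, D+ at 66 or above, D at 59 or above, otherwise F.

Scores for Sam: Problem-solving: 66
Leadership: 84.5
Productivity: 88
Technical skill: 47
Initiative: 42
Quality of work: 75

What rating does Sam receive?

C+

Weighted total:
  Problem-solving 66 × 0.06 = 3.96
  Leadership 84.5 × 0.27 = 22.815
  Productivity 88 × 0.25 = 22
  Technical skill 47 × 0.05 = 2.35
  Initiative 42 × 0.06 = 2.52
  Quality of work 75 × 0.31 = 23.25
Sum = 76.895
76.895 is ≥ 76 and < 79 → C+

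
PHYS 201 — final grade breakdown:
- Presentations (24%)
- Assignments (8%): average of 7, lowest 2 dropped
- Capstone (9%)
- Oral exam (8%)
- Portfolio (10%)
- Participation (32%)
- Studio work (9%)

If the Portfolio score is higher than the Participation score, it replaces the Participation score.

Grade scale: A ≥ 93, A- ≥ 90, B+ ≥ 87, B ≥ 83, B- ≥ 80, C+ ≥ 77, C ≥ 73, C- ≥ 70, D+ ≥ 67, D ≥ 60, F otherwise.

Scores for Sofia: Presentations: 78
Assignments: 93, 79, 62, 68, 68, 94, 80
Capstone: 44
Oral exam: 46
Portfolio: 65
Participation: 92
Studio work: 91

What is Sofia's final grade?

C+

Assignments: drop 62, 68 → average of remaining 5 = 414/5 = 82.8
Portfolio (65) ≤ Participation (92), so Participation stays at 92.
Weighted total:
  Presentations 78 × 0.24 = 18.72
  Assignments 82.8 × 0.08 = 6.624
  Capstone 44 × 0.09 = 3.96
  Oral exam 46 × 0.08 = 3.68
  Portfolio 65 × 0.1 = 6.5
  Participation 92 × 0.32 = 29.44
  Studio work 91 × 0.09 = 8.19
Sum = 77.114
77.114 is ≥ 77 and < 80 → C+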